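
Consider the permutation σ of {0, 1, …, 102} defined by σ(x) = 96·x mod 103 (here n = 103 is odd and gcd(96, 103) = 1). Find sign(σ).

-1

Orbit of 66 under x↦96x: [66, 53, 41, 22, 52, 48, 76]… (length divides ord_103(96)).
Cycle type of π: 102 + 1; total 2 cycles.
Σ(ℓ_i−1) = 103−2 = 101; sign = (−1)^101 = -1.
The Jacobi symbol (96|103) = -1 (Zolotarev) agrees.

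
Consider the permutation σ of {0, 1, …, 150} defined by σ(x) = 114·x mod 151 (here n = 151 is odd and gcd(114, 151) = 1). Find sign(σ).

-1

Trace 101: π^k(101) = [101, 38, 104, 78, 134, 25, 132] for k=0..6.
The orbit structure of x ↦ 114x mod 151: 2 orbits of sizes [150, 1].
n − c = 151 − 2 = 149; sign = (−1)^149 = -1.
Zolotarev: (114|151) = -1, matching the cycle-count sign.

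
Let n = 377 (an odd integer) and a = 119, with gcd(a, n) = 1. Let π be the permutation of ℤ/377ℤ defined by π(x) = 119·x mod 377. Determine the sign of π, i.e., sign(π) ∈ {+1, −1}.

Trace 124: π^k(124) = [124, 53, 275, 303, 242, 146, 32] for k=0..6.
Cycle type of π: 84×4 + 28 + 12 + 1; total 7 cycles.
Σ(ℓ_i−1) = 377−7 = 370; sign = (−1)^370 = +1.
The Jacobi symbol (119|377) = +1 (Zolotarev) agrees.

+1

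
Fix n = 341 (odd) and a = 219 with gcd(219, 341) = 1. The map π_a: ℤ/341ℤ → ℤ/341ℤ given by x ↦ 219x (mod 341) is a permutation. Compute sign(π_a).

-1

Start at x=1: 1 → 219 → 221 → 318 → 78 → 32 → 188 → … (one orbit).
Cycle lengths of π_219 on ℤ/341ℤ: [10, 10, 10, 10, 10, 10, 10, 10, 10, 10, 10, 10, 10, 10, 10, 10, 10, 10, 10, 10, 10, 10, 10, 10, 10, 10, 10, 10, 10, 10, 5, 5, 5, 5, 5, 5, 2, 2, 2, 2, 2, 1]; 42 cycles in total.
341 − 42 = 299 transpositions; sign(π) = (−1)^299 = -1.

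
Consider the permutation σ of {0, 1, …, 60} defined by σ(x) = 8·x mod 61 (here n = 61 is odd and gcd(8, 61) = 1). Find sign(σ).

-1

Orbit of 1 under x↦8x: [1, 8, 3, 24, 9, 11, 27]… (length divides ord_61(8)).
Cycle lengths of π_8 on ℤ/61ℤ: [20, 20, 20, 1]; 4 cycles in total.
Σ(ℓ_i−1) = 61−4 = 57; sign = (−1)^57 = -1.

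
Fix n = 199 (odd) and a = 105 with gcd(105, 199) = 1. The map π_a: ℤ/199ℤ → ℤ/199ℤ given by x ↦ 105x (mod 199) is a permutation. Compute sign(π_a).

-1

Trace 46: π^k(46) = [46, 54, 98, 141, 79, 136, 151] for k=0..6.
Cycle lengths of π_105 on ℤ/199ℤ: [198, 1]; 2 cycles in total.
199 − 2 = 197 transpositions; sign(π) = (−1)^197 = -1.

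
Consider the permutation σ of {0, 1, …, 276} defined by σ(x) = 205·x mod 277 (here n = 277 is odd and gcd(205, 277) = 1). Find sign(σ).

Orbit of 125 under x↦205x: [125, 141, 97, 218, 93, 229, 132]… (length divides ord_277(205)).
Cycle lengths of π_205 on ℤ/277ℤ: [276, 1]; 2 cycles in total.
277 − 2 = 275 transpositions; sign(π) = (−1)^275 = -1.
(205|277)_J = -1 (Zolotarev's lemma cross-check).

-1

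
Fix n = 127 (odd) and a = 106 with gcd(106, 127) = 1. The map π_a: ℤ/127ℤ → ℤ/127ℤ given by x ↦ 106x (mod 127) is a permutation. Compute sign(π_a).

-1

Start at x=85: 85 → 120 → 20 → 88 → 57 → 73 → 118 → … (one orbit).
Decompose π into cycles: lengths [126, 1] (2 cycles, including the fixed point 0).
sign(π) = (−1)^{n − #cycles} = (−1)^{127−2} = (−1)^125 = -1.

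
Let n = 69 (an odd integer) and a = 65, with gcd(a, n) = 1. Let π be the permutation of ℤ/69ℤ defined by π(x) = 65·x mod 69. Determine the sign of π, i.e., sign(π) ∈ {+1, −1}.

+1

Trace 13: π^k(13) = [13, 17, 1, 65, 16, 5, 49] for k=0..6.
Cycle lengths of π_65 on ℤ/69ℤ: [22, 22, 22, 2, 1]; 5 cycles in total.
5 cycles on 69: each ℓ→(−1)^(ℓ−1), product (−1)^64 = +1.
(65|69)_J = +1 (Zolotarev's lemma cross-check).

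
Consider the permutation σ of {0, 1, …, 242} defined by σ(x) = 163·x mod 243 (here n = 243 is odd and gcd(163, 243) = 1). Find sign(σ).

Start at x=82: 82 → 1 → 163 → 82 (one orbit).
The orbit structure of x ↦ 163x mod 243: 135 orbits of sizes [3, 3, 3, 3, 3, 3, 3, 3, 3, 3, 3, 3, 3, 3, 3, 3, 3, 3, 3, 3, 3, 3, 3, 3, 3, 3, 3, 3, 3, 3, 3, 3, 3, 3, 3, 3, 3, 3, 3, 3, 3, 3, 3, 3, 3, 3, 3, 3, 3, 3, 3, 3, 3, 3, 1, 1, 1, 1, 1, 1, 1, 1, 1, 1, 1, 1, 1, 1, 1, 1, 1, 1, 1, 1, 1, 1, 1, 1, 1, 1, 1, 1, 1, 1, 1, 1, 1, 1, 1, 1, 1, 1, 1, 1, 1, 1, 1, 1, 1, 1, 1, 1, 1, 1, 1, 1, 1, 1, 1, 1, 1, 1, 1, 1, 1, 1, 1, 1, 1, 1, 1, 1, 1, 1, 1, 1, 1, 1, 1, 1, 1, 1, 1, 1, 1].
sign(π) = (−1)^{n − #cycles} = (−1)^{243−135} = (−1)^108 = +1.
Via Zolotarev, sign(π_{163}) = (163|243) = +1.

+1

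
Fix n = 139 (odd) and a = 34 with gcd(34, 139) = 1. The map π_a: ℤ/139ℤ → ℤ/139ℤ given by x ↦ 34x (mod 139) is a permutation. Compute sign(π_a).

+1

Orbit of 129 under x↦34x: [129, 77, 116, 52, 100, 64, 91]… (length divides ord_139(34)).
π_34 has 7 disjoint cycles with lengths [23, 23, 23, 23, 23, 23, 1] on {0,…,138}.
sign(π) = (−1)^{n − #cycles} = (−1)^{139−7} = (−1)^132 = +1.
Via Zolotarev, sign(π_{34}) = (34|139) = +1.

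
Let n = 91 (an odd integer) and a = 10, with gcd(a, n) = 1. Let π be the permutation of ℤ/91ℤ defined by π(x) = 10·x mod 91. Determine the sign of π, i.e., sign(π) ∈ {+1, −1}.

-1

Trace 82: π^k(82) = [82, 1, 10, 9, 90, 81] for k=0..5.
Decompose π into cycles: lengths [6, 6, 6, 6, 6, 6, 6, 6, 6, 6, 6, 6, 6, 6, 6, 1] (16 cycles, including the fixed point 0).
sign(π) = (−1)^{n − #cycles} = (−1)^{91−16} = (−1)^75 = -1.
(10|91)_J = -1 (Zolotarev's lemma cross-check).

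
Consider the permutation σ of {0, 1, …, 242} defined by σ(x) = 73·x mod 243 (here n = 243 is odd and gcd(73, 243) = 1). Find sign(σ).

Orbit of 73 under x↦73x: [73, 226, 217, 46, 199, 190, 19]… (length divides ord_243(73)).
Decompose π into cycles: lengths [27, 27, 27, 27, 27, 27, 9, 9, 9, 9, 9, 9, 3, 3, 3, 3, 3, 3, 1, 1, 1, 1, 1, 1, 1, 1, 1] (27 cycles, including the fixed point 0).
243 − 27 = 216 transpositions; sign(π) = (−1)^216 = +1.
The Jacobi symbol (73|243) = +1 (Zolotarev) agrees.

+1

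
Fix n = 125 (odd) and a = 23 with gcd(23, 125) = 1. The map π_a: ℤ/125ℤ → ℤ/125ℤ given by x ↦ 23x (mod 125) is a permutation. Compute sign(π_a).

-1

Trace 27: π^k(27) = [27, 121, 33, 9, 82, 11, 3] for k=0..6.
Decompose π into cycles: lengths [100, 20, 4, 1] (4 cycles, including the fixed point 0).
4 cycles on 125: each ℓ→(−1)^(ℓ−1), product (−1)^121 = -1.
(23|125)_J = -1 (Zolotarev's lemma cross-check).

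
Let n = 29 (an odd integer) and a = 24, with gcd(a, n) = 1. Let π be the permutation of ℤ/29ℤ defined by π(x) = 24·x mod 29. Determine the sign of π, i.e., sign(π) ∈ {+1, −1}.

Start at x=7: 7 → 23 → 1 → 24 → 25 → 20 → 16 → 7 (one orbit).
Decompose π into cycles: lengths [7, 7, 7, 7, 1] (5 cycles, including the fixed point 0).
With 5 cycles on 29 points, sign = (−1)^{29−5} = +1.
Via Zolotarev, sign(π_{24}) = (24|29) = +1.

+1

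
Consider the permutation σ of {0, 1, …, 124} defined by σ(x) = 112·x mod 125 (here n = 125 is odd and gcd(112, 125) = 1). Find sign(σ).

Orbit of 53 under x↦112x: [53, 61, 82, 59, 108, 96, 2]… (length divides ord_125(112)).
Cycle type of π: 100 + 20 + 4 + 1; total 4 cycles.
n − c = 125 − 4 = 121; sign = (−1)^121 = -1.

-1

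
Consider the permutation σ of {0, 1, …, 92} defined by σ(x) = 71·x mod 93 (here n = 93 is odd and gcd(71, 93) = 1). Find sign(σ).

-1

Trace 25: π^k(25) = [25, 8, 10, 59, 4, 5, 76] for k=0..6.
Cycle lengths of π_71 on ℤ/93ℤ: [30, 30, 15, 15, 2, 1]; 6 cycles in total.
93 − 6 = 87 transpositions; sign(π) = (−1)^87 = -1.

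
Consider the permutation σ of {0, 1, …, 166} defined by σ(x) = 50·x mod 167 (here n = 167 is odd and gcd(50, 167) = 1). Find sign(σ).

+1

Start at x=133: 133 → 137 → 3 → 150 → 152 → 85 → 75 → … (one orbit).
π_50 has 3 disjoint cycles with lengths [83, 83, 1] on {0,…,166}.
sign(π) = (−1)^{n − #cycles} = (−1)^{167−3} = (−1)^164 = +1.
Check: (50/167) = +1 by Zolotarev.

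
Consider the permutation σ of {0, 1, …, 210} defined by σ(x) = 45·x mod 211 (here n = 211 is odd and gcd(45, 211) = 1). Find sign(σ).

Trace 36: π^k(36) = [36, 143, 105, 83, 148, 119, 80] for k=0..6.
Decompose π into cycles: lengths [105, 105, 1] (3 cycles, including the fixed point 0).
3 cycles on 211: each ℓ→(−1)^(ℓ−1), product (−1)^208 = +1.

+1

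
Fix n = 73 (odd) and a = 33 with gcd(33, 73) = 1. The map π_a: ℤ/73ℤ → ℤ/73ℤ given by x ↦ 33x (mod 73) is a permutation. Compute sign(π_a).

-1

Trace 32: π^k(32) = [32, 34, 27, 15, 57, 56, 23] for k=0..6.
π_33 has 2 disjoint cycles with lengths [72, 1] on {0,…,72}.
sign(π) = (−1)^{n − #cycles} = (−1)^{73−2} = (−1)^71 = -1.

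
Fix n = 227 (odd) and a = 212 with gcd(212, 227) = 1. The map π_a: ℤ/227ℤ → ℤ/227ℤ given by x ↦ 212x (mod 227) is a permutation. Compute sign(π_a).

+1

Orbit of 175 under x↦212x: [175, 99, 104, 29, 19, 169, 189]… (length divides ord_227(212)).
Cycle lengths of π_212 on ℤ/227ℤ: [113, 113, 1]; 3 cycles in total.
With 3 cycles on 227 points, sign = (−1)^{227−3} = +1.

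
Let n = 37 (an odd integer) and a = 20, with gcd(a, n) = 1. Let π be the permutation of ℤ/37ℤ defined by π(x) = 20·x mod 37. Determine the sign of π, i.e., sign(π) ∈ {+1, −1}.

Start at x=32: 32 → 11 → 35 → 34 → 14 → 21 → 13 → … (one orbit).
The orbit structure of x ↦ 20x mod 37: 2 orbits of sizes [36, 1].
Σ(ℓ_i−1) = 37−2 = 35; sign = (−1)^35 = -1.
(20|37)_J = -1 (Zolotarev's lemma cross-check).

-1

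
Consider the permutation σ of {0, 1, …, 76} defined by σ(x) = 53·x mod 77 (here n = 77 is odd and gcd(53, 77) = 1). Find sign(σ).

Start at x=36: 36 → 60 → 23 → 64 → 4 → 58 → 71 → … (one orbit).
Cycle lengths of π_53 on ℤ/77ℤ: [15, 15, 15, 15, 5, 5, 3, 3, 1]; 9 cycles in total.
77 − 9 = 68 transpositions; sign(π) = (−1)^68 = +1.
Zolotarev: (53|77) = +1, matching the cycle-count sign.

+1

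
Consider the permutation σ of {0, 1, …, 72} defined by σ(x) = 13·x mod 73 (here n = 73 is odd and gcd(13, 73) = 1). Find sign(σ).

Orbit of 7 under x↦13x: [7, 18, 15, 49, 53, 32, 51]… (length divides ord_73(13)).
The orbit structure of x ↦ 13x mod 73: 2 orbits of sizes [72, 1].
Σ(ℓ_i−1) = 73−2 = 71; sign = (−1)^71 = -1.
The Jacobi symbol (13|73) = -1 (Zolotarev) agrees.

-1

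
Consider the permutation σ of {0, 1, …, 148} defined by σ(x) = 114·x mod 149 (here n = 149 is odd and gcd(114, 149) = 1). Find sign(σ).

Orbit of 95 under x↦114x: [95, 102, 6, 88, 49, 73, 127]… (length divides ord_149(114)).
Decompose π into cycles: lengths [37, 37, 37, 37, 1] (5 cycles, including the fixed point 0).
Σ(ℓ_i−1) = 149−5 = 144; sign = (−1)^144 = +1.
Via Zolotarev, sign(π_{114}) = (114|149) = +1.

+1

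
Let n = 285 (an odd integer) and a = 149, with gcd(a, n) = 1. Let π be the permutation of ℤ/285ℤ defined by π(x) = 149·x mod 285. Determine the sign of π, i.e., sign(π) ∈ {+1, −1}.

-1

Start at x=256: 256 → 239 → 271 → 194 → 121 → 74 → 196 → … (one orbit).
π_149 has 24 disjoint cycles with lengths [18, 18, 18, 18, 18, 18, 18, 18, 18, 18, 18, 18, 18, 18, 9, 9, 2, 2, 2, 2, 2, 2, 2, 1] on {0,…,284}.
With 24 cycles on 285 points, sign = (−1)^{285−24} = -1.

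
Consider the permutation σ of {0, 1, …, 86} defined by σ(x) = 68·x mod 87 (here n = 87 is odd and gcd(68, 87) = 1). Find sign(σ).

Start at x=2: 2 → 49 → 26 → 28 → 77 → 16 → 44 → … (one orbit).
The orbit structure of x ↦ 68x mod 87: 5 orbits of sizes [28, 28, 28, 2, 1].
sign(π) = (−1)^{n − #cycles} = (−1)^{87−5} = (−1)^82 = +1.
The Jacobi symbol (68|87) = +1 (Zolotarev) agrees.

+1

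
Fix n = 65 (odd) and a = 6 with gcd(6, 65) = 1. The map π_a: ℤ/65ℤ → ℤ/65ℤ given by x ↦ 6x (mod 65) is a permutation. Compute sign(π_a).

Orbit of 36 under x↦6x: [36, 21, 61, 41, 51, 46, 16]… (length divides ord_65(6)).
π_6 has 10 disjoint cycles with lengths [12, 12, 12, 12, 12, 1, 1, 1, 1, 1] on {0,…,64}.
sign(π) = (−1)^{n − #cycles} = (−1)^{65−10} = (−1)^55 = -1.
Via Zolotarev, sign(π_{6}) = (6|65) = -1.

-1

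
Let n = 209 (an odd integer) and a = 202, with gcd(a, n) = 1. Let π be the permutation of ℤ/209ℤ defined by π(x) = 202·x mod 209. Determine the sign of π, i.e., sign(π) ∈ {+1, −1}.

Trace 49: π^k(49) = [49, 75, 102, 122, 191, 126, 163] for k=0..6.
π_202 has 12 disjoint cycles with lengths [30, 30, 30, 30, 30, 30, 6, 6, 6, 5, 5, 1] on {0,…,208}.
sign(π) = (−1)^{n − #cycles} = (−1)^{209−12} = (−1)^197 = -1.
Via Zolotarev, sign(π_{202}) = (202|209) = -1.

-1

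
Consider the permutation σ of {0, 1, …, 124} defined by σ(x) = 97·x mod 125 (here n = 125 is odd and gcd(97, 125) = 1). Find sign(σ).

Trace 54: π^k(54) = [54, 113, 86, 92, 49, 3, 41] for k=0..6.
Cycle lengths of π_97 on ℤ/125ℤ: [100, 20, 4, 1]; 4 cycles in total.
With 4 cycles on 125 points, sign = (−1)^{125−4} = -1.
Check: (97/125) = -1 by Zolotarev.

-1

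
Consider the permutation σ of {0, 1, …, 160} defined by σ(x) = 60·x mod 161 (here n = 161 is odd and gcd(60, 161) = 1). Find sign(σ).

-1

Trace 44: π^k(44) = [44, 64, 137, 9, 57, 39, 86] for k=0..6.
The orbit structure of x ↦ 60x mod 161: 6 orbits of sizes [66, 66, 22, 3, 3, 1].
161 − 6 = 155 transpositions; sign(π) = (−1)^155 = -1.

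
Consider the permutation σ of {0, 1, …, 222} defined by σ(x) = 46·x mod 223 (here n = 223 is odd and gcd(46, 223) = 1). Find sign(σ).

-1

Start at x=29: 29 → 219 → 39 → 10 → 14 → 198 → 188 → … (one orbit).
2 cycles of lengths [222, 1].
223 − 2 = 221 transpositions; sign(π) = (−1)^221 = -1.
Via Zolotarev, sign(π_{46}) = (46|223) = -1.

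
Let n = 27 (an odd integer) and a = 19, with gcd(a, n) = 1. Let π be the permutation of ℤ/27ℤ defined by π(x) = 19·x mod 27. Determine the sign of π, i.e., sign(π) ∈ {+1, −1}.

Trace 1: π^k(1) = [1, 19, 10] for k=0..2.
Decompose π into cycles: lengths [3, 3, 3, 3, 3, 3, 1, 1, 1, 1, 1, 1, 1, 1, 1] (15 cycles, including the fixed point 0).
With 15 cycles on 27 points, sign = (−1)^{27−15} = +1.
The Jacobi symbol (19|27) = +1 (Zolotarev) agrees.

+1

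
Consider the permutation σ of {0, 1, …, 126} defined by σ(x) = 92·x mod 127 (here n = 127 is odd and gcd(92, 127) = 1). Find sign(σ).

-1

Start at x=4: 4 → 114 → 74 → 77 → 99 → 91 → 117 → … (one orbit).
The orbit structure of x ↦ 92x mod 127: 2 orbits of sizes [126, 1].
2 cycles on 127: each ℓ→(−1)^(ℓ−1), product (−1)^125 = -1.
(92|127)_J = -1 (Zolotarev's lemma cross-check).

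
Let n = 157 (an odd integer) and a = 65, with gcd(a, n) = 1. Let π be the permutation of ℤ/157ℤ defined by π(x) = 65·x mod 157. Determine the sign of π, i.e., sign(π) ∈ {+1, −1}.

-1

Orbit of 8 under x↦65x: [8, 49, 45, 99, 155, 27, 28]… (length divides ord_157(65)).
π_65 has 4 disjoint cycles with lengths [52, 52, 52, 1] on {0,…,156}.
157 − 4 = 153 transpositions; sign(π) = (−1)^153 = -1.
(65|157)_J = -1 (Zolotarev's lemma cross-check).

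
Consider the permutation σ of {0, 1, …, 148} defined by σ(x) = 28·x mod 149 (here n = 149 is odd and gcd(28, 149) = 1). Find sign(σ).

+1

Trace 127: π^k(127) = [127, 129, 36, 114, 63, 125, 73] for k=0..6.
π_28 has 5 disjoint cycles with lengths [37, 37, 37, 37, 1] on {0,…,148}.
5 cycles on 149: each ℓ→(−1)^(ℓ−1), product (−1)^144 = +1.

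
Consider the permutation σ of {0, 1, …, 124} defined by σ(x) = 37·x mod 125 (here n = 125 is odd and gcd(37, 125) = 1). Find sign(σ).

-1

Start at x=123: 123 → 51 → 12 → 69 → 53 → 86 → 57 → … (one orbit).
Decompose π into cycles: lengths [100, 20, 4, 1] (4 cycles, including the fixed point 0).
4 cycles on 125: each ℓ→(−1)^(ℓ−1), product (−1)^121 = -1.
Check: (37/125) = -1 by Zolotarev.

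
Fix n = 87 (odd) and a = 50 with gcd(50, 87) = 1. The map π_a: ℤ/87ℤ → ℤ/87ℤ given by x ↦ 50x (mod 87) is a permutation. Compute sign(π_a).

+1

Start at x=17: 17 → 67 → 44 → 25 → 32 → 34 → 47 → … (one orbit).
Cycle lengths of π_50 on ℤ/87ℤ: [28, 28, 28, 2, 1]; 5 cycles in total.
With 5 cycles on 87 points, sign = (−1)^{87−5} = +1.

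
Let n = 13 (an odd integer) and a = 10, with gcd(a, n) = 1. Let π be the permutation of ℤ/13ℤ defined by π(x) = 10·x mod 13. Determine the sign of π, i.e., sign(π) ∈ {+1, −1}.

Start at x=3: 3 → 4 → 1 → 10 → 9 → 12 → 3 (one orbit).
Cycle type of π: 6×2 + 1; total 3 cycles.
With 3 cycles on 13 points, sign = (−1)^{13−3} = +1.

+1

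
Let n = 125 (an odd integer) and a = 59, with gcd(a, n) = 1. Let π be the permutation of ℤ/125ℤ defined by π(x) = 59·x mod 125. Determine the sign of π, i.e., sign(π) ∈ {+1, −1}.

Orbit of 124 under x↦59x: [124, 66, 19, 121, 14, 76, 109]… (length divides ord_125(59)).
7 cycles of lengths [50, 50, 10, 10, 2, 2, 1].
With 7 cycles on 125 points, sign = (−1)^{125−7} = +1.
Check: (59/125) = +1 by Zolotarev.

+1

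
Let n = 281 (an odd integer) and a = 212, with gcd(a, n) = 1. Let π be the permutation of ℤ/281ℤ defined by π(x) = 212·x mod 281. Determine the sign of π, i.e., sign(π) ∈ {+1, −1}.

+1

Orbit of 5 under x↦212x: [5, 217, 201, 181, 156, 195, 33]… (length divides ord_281(212)).
The orbit structure of x ↦ 212x mod 281: 3 orbits of sizes [140, 140, 1].
3 cycles on 281: each ℓ→(−1)^(ℓ−1), product (−1)^278 = +1.
Zolotarev: (212|281) = +1, matching the cycle-count sign.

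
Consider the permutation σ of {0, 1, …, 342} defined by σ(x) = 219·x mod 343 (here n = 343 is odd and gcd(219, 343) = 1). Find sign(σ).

Orbit of 99 under x↦219x: [99, 72, 333, 211, 247, 242, 176]… (length divides ord_343(219)).
Cycle lengths of π_219 on ℤ/343ℤ: [147, 147, 21, 21, 3, 3, 1]; 7 cycles in total.
n − c = 343 − 7 = 336; sign = (−1)^336 = +1.
Via Zolotarev, sign(π_{219}) = (219|343) = +1.

+1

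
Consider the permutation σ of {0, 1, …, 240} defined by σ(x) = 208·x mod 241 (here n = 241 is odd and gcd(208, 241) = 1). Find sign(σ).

Trace 216: π^k(216) = [216, 102, 8, 218, 36, 17, 162] for k=0..6.
π_208 has 4 disjoint cycles with lengths [80, 80, 80, 1] on {0,…,240}.
sign(π) = (−1)^{n − #cycles} = (−1)^{241−4} = (−1)^237 = -1.
Via Zolotarev, sign(π_{208}) = (208|241) = -1.

-1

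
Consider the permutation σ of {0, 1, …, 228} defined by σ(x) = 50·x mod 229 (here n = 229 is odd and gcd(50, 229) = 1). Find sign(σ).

Trace 92: π^k(92) = [92, 20, 84, 78, 7, 121, 96] for k=0..6.
2 cycles of lengths [228, 1].
Σ(ℓ_i−1) = 229−2 = 227; sign = (−1)^227 = -1.

-1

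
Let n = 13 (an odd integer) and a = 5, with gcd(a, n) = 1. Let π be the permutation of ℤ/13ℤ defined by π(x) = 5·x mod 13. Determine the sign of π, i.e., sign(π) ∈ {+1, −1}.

Trace 1: π^k(1) = [1, 5, 12, 8] for k=0..3.
Cycle lengths of π_5 on ℤ/13ℤ: [4, 4, 4, 1]; 4 cycles in total.
n − c = 13 − 4 = 9; sign = (−1)^9 = -1.

-1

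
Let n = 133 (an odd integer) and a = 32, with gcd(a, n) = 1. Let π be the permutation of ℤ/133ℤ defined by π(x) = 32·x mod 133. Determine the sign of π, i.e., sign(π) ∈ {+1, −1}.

Orbit of 16 under x↦32x: [16, 113, 25, 2, 64, 53, 100]… (length divides ord_133(32)).
Cycle lengths of π_32 on ℤ/133ℤ: [18, 18, 18, 18, 18, 18, 18, 3, 3, 1]; 10 cycles in total.
sign(π) = (−1)^{n − #cycles} = (−1)^{133−10} = (−1)^123 = -1.

-1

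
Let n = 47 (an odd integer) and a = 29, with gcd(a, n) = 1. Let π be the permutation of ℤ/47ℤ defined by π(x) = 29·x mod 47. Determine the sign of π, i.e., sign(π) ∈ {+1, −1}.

Trace 11: π^k(11) = [11, 37, 39, 3, 40, 32, 35] for k=0..6.
Cycle type of π: 46 + 1; total 2 cycles.
n − c = 47 − 2 = 45; sign = (−1)^45 = -1.
The Jacobi symbol (29|47) = -1 (Zolotarev) agrees.

-1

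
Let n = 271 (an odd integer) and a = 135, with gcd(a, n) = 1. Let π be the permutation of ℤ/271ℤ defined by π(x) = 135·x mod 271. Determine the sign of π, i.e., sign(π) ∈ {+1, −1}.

Trace 249: π^k(249) = [249, 11, 130, 206, 168, 187, 42] for k=0..6.
The orbit structure of x ↦ 135x mod 271: 2 orbits of sizes [270, 1].
2 cycles on 271: each ℓ→(−1)^(ℓ−1), product (−1)^269 = -1.

-1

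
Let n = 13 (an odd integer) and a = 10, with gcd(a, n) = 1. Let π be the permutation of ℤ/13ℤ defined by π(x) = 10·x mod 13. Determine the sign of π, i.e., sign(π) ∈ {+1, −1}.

+1

Orbit of 12 under x↦10x: [12, 3, 4, 1, 10, 9]… (length divides ord_13(10)).
Decompose π into cycles: lengths [6, 6, 1] (3 cycles, including the fixed point 0).
13 − 3 = 10 transpositions; sign(π) = (−1)^10 = +1.
Via Zolotarev, sign(π_{10}) = (10|13) = +1.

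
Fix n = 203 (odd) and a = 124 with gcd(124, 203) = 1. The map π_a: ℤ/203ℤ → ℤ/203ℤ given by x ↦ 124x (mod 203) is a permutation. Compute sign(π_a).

+1

Trace 118: π^k(118) = [118, 16, 157, 183, 159, 25, 55] for k=0..6.
Cycle lengths of π_124 on ℤ/203ℤ: [84, 84, 28, 6, 1]; 5 cycles in total.
Σ(ℓ_i−1) = 203−5 = 198; sign = (−1)^198 = +1.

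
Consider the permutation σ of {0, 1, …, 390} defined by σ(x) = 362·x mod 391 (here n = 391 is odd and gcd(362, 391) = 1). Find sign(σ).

+1

Start at x=244: 244 → 353 → 320 → 104 → 112 → 271 → 352 → … (one orbit).
5 cycles of lengths [176, 176, 22, 16, 1].
sign(π) = (−1)^{n − #cycles} = (−1)^{391−5} = (−1)^386 = +1.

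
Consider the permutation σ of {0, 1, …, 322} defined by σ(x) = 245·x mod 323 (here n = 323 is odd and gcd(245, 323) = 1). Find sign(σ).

-1

Trace 106: π^k(106) = [106, 130, 196, 216, 271, 180, 172] for k=0..6.
π_245 has 6 disjoint cycles with lengths [144, 144, 16, 9, 9, 1] on {0,…,322}.
sign(π) = (−1)^{n − #cycles} = (−1)^{323−6} = (−1)^317 = -1.
Zolotarev: (245|323) = -1, matching the cycle-count sign.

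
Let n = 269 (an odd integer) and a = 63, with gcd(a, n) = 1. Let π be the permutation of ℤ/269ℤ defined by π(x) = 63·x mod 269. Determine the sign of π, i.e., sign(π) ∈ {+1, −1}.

Orbit of 84 under x↦63x: [84, 181, 105, 159, 64, 266, 80]… (length divides ord_269(63)).
2 cycles of lengths [268, 1].
Σ(ℓ_i−1) = 269−2 = 267; sign = (−1)^267 = -1.
Via Zolotarev, sign(π_{63}) = (63|269) = -1.

-1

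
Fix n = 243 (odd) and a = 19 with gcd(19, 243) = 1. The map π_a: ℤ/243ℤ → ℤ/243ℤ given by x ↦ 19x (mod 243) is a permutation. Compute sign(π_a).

+1

Orbit of 226 under x↦19x: [226, 163, 181, 37, 217, 235, 91]… (length divides ord_243(19)).
Decompose π into cycles: lengths [27, 27, 27, 27, 27, 27, 9, 9, 9, 9, 9, 9, 3, 3, 3, 3, 3, 3, 1, 1, 1, 1, 1, 1, 1, 1, 1] (27 cycles, including the fixed point 0).
n − c = 243 − 27 = 216; sign = (−1)^216 = +1.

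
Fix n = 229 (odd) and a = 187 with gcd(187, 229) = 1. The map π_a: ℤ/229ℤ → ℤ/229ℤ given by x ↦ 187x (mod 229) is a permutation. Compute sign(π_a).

+1

Start at x=61: 61 → 186 → 203 → 176 → 165 → 169 → 1 → … (one orbit).
7 cycles of lengths [38, 38, 38, 38, 38, 38, 1].
Σ(ℓ_i−1) = 229−7 = 222; sign = (−1)^222 = +1.
The Jacobi symbol (187|229) = +1 (Zolotarev) agrees.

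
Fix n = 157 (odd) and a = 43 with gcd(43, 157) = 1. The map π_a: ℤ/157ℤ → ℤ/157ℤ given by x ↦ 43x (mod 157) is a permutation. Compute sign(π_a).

-1

Start at x=107: 107 → 48 → 23 → 47 → 137 → 82 → 72 → … (one orbit).
Cycle type of π: 156 + 1; total 2 cycles.
n − c = 157 − 2 = 155; sign = (−1)^155 = -1.
The Jacobi symbol (43|157) = -1 (Zolotarev) agrees.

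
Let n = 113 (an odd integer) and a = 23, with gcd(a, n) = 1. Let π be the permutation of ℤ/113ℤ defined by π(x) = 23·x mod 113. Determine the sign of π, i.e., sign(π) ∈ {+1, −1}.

-1

Orbit of 9 under x↦23x: [9, 94, 15, 6, 25, 10, 4]… (length divides ord_113(23)).
2 cycles of lengths [112, 1].
2 cycles on 113: each ℓ→(−1)^(ℓ−1), product (−1)^111 = -1.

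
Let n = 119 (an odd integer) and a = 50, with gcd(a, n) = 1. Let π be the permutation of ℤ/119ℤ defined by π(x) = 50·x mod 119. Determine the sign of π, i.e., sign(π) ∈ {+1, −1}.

Start at x=50: 50 → 1 → 50 (one orbit).
63 cycles of lengths [2, 2, 2, 2, 2, 2, 2, 2, 2, 2, 2, 2, 2, 2, 2, 2, 2, 2, 2, 2, 2, 2, 2, 2, 2, 2, 2, 2, 2, 2, 2, 2, 2, 2, 2, 2, 2, 2, 2, 2, 2, 2, 2, 2, 2, 2, 2, 2, 2, 2, 2, 2, 2, 2, 2, 2, 1, 1, 1, 1, 1, 1, 1].
With 63 cycles on 119 points, sign = (−1)^{119−63} = +1.

+1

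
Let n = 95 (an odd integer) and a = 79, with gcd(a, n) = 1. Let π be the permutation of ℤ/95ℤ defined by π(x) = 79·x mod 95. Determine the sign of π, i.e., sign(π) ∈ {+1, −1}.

Orbit of 66 under x↦79x: [66, 84, 81, 34, 26, 59, 6]… (length divides ord_95(79)).
The orbit structure of x ↦ 79x mod 95: 8 orbits of sizes [18, 18, 18, 18, 18, 2, 2, 1].
n − c = 95 − 8 = 87; sign = (−1)^87 = -1.
Check: (79/95) = -1 by Zolotarev.

-1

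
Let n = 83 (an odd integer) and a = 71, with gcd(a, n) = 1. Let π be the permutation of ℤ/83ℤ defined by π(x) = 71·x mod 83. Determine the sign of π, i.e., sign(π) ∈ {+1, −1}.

-1

Trace 11: π^k(11) = [11, 34, 7, 82, 12, 22, 68] for k=0..6.
The orbit structure of x ↦ 71x mod 83: 2 orbits of sizes [82, 1].
n − c = 83 − 2 = 81; sign = (−1)^81 = -1.
(71|83)_J = -1 (Zolotarev's lemma cross-check).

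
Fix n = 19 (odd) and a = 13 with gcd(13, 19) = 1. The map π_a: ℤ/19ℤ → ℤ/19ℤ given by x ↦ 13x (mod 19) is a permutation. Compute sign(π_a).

Trace 18: π^k(18) = [18, 6, 2, 7, 15, 5, 8] for k=0..6.
Cycle lengths of π_13 on ℤ/19ℤ: [18, 1]; 2 cycles in total.
2 cycles on 19: each ℓ→(−1)^(ℓ−1), product (−1)^17 = -1.
(13|19)_J = -1 (Zolotarev's lemma cross-check).

-1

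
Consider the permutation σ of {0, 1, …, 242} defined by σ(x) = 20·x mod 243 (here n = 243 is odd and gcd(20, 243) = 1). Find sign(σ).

-1

Trace 199: π^k(199) = [199, 92, 139, 107, 196, 32, 154] for k=0..6.
π_20 has 6 disjoint cycles with lengths [162, 54, 18, 6, 2, 1] on {0,…,242}.
6 cycles on 243: each ℓ→(−1)^(ℓ−1), product (−1)^237 = -1.
Check: (20/243) = -1 by Zolotarev.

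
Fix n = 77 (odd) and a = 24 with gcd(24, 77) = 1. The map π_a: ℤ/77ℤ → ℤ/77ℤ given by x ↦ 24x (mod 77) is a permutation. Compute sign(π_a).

+1

Trace 6: π^k(6) = [6, 67, 68, 15, 52, 16, 76] for k=0..6.
Cycle type of π: 30×2 + 10 + 6 + 1; total 5 cycles.
With 5 cycles on 77 points, sign = (−1)^{77−5} = +1.
The Jacobi symbol (24|77) = +1 (Zolotarev) agrees.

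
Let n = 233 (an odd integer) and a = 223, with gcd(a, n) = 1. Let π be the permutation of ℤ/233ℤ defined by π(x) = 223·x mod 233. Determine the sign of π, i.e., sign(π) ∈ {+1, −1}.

-1

Orbit of 185 under x↦223x: [185, 14, 93, 2, 213, 200, 97]… (length divides ord_233(223)).
π_223 has 2 disjoint cycles with lengths [232, 1] on {0,…,232}.
233 − 2 = 231 transpositions; sign(π) = (−1)^231 = -1.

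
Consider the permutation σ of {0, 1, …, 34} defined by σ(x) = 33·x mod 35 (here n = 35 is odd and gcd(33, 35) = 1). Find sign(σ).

+1

Trace 1: π^k(1) = [1, 33, 4, 27, 16, 3, 29] for k=0..6.
π_33 has 5 disjoint cycles with lengths [12, 12, 6, 4, 1] on {0,…,34}.
sign(π) = (−1)^{n − #cycles} = (−1)^{35−5} = (−1)^30 = +1.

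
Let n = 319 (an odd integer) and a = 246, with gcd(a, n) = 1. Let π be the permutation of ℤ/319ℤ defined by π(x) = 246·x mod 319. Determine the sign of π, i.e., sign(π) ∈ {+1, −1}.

-1

Orbit of 262 under x↦246x: [262, 14, 254, 279, 49, 251, 179]… (length divides ord_319(246)).
Cycle lengths of π_246 on ℤ/319ℤ: [140, 140, 28, 5, 5, 1]; 6 cycles in total.
With 6 cycles on 319 points, sign = (−1)^{319−6} = -1.
The Jacobi symbol (246|319) = -1 (Zolotarev) agrees.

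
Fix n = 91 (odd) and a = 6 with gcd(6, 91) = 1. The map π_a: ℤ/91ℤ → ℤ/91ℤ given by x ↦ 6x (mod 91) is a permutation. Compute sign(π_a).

Start at x=83: 83 → 43 → 76 → 1 → 6 → 36 → 34 → … (one orbit).
Cycle lengths of π_6 on ℤ/91ℤ: [12, 12, 12, 12, 12, 12, 12, 2, 2, 2, 1]; 11 cycles in total.
With 11 cycles on 91 points, sign = (−1)^{91−11} = +1.
Zolotarev: (6|91) = +1, matching the cycle-count sign.

+1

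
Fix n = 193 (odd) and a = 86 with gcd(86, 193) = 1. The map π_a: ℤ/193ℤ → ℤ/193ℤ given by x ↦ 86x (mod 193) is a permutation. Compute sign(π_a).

+1

Start at x=65: 65 → 186 → 170 → 145 → 118 → 112 → 175 → … (one orbit).
Decompose π into cycles: lengths [96, 96, 1] (3 cycles, including the fixed point 0).
n − c = 193 − 3 = 190; sign = (−1)^190 = +1.
The Jacobi symbol (86|193) = +1 (Zolotarev) agrees.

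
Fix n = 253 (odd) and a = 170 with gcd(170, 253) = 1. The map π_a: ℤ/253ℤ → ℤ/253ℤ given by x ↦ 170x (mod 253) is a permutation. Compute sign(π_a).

+1

Start at x=210: 210 → 27 → 36 → 48 → 64 → 1 → 170 → … (one orbit).
π_170 has 9 disjoint cycles with lengths [55, 55, 55, 55, 11, 11, 5, 5, 1] on {0,…,252}.
sign(π) = (−1)^{n − #cycles} = (−1)^{253−9} = (−1)^244 = +1.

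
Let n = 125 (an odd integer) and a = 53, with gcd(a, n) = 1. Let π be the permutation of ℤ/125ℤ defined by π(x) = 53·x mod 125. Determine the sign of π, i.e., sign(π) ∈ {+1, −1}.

-1

Start at x=31: 31 → 18 → 79 → 62 → 36 → 33 → 124 → … (one orbit).
Cycle type of π: 100 + 20 + 4 + 1; total 4 cycles.
Σ(ℓ_i−1) = 125−4 = 121; sign = (−1)^121 = -1.
Zolotarev: (53|125) = -1, matching the cycle-count sign.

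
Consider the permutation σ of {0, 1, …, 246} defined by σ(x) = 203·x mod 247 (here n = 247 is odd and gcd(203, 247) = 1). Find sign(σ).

Trace 60: π^k(60) = [60, 77, 70, 131, 164, 194, 109] for k=0..6.
Decompose π into cycles: lengths [36, 36, 36, 36, 36, 36, 18, 4, 4, 4, 1] (11 cycles, including the fixed point 0).
With 11 cycles on 247 points, sign = (−1)^{247−11} = +1.
The Jacobi symbol (203|247) = +1 (Zolotarev) agrees.

+1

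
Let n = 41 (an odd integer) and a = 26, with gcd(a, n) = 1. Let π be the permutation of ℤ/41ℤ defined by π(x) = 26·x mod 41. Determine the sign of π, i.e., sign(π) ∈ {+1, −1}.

Orbit of 39 under x↦26x: [39, 30, 1, 26, 20, 28, 31]… (length divides ord_41(26)).
Cycle lengths of π_26 on ℤ/41ℤ: [40, 1]; 2 cycles in total.
With 2 cycles on 41 points, sign = (−1)^{41−2} = -1.
Check: (26/41) = -1 by Zolotarev.

-1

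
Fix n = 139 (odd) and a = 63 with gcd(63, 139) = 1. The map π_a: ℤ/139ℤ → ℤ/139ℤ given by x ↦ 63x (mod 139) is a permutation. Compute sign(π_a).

+1

Orbit of 80 under x↦63x: [80, 36, 44, 131, 52, 79, 112]… (length divides ord_139(63)).
7 cycles of lengths [23, 23, 23, 23, 23, 23, 1].
Σ(ℓ_i−1) = 139−7 = 132; sign = (−1)^132 = +1.
Via Zolotarev, sign(π_{63}) = (63|139) = +1.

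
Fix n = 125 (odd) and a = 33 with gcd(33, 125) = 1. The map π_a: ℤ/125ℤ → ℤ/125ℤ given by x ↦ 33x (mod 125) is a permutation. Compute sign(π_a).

-1

Orbit of 106 under x↦33x: [106, 123, 59, 72, 1, 33, 89]… (length divides ord_125(33)).
The orbit structure of x ↦ 33x mod 125: 4 orbits of sizes [100, 20, 4, 1].
125 − 4 = 121 transpositions; sign(π) = (−1)^121 = -1.
Via Zolotarev, sign(π_{33}) = (33|125) = -1.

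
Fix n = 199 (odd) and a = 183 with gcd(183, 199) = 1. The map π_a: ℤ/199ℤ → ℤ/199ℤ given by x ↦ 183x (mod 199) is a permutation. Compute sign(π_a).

-1

Trace 10: π^k(10) = [10, 39, 172, 34, 53, 147, 36] for k=0..6.
Cycle lengths of π_183 on ℤ/199ℤ: [198, 1]; 2 cycles in total.
Σ(ℓ_i−1) = 199−2 = 197; sign = (−1)^197 = -1.
The Jacobi symbol (183|199) = -1 (Zolotarev) agrees.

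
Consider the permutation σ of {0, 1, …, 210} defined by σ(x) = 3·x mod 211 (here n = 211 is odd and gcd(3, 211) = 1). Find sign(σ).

Trace 161: π^k(161) = [161, 61, 183, 127, 170, 88, 53] for k=0..6.
Cycle lengths of π_3 on ℤ/211ℤ: [210, 1]; 2 cycles in total.
2 cycles on 211: each ℓ→(−1)^(ℓ−1), product (−1)^209 = -1.
Via Zolotarev, sign(π_{3}) = (3|211) = -1.

-1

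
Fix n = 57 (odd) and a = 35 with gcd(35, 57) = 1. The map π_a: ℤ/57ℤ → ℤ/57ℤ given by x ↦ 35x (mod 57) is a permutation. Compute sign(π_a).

Start at x=26: 26 → 55 → 44 → 1 → 35 → 28 → 11 → … (one orbit).
Cycle type of π: 18×2 + 9×2 + 2 + 1; total 6 cycles.
n − c = 57 − 6 = 51; sign = (−1)^51 = -1.

-1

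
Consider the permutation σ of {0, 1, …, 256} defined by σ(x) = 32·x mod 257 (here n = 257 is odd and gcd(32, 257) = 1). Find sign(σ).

+1

Start at x=249: 249 → 1 → 32 → 253 → 129 → 16 → 255 → … (one orbit).
Decompose π into cycles: lengths [16, 16, 16, 16, 16, 16, 16, 16, 16, 16, 16, 16, 16, 16, 16, 16, 1] (17 cycles, including the fixed point 0).
With 17 cycles on 257 points, sign = (−1)^{257−17} = +1.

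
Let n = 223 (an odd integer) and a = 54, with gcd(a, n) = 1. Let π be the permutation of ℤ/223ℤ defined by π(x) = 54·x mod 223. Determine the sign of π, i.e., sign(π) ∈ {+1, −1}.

-1

Trace 2: π^k(2) = [2, 108, 34, 52, 132, 215, 14] for k=0..6.
π_54 has 4 disjoint cycles with lengths [74, 74, 74, 1] on {0,…,222}.
n − c = 223 − 4 = 219; sign = (−1)^219 = -1.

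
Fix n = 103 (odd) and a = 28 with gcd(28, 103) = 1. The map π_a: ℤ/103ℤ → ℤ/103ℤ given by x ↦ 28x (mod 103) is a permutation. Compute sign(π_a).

+1

Orbit of 55 under x↦28x: [55, 98, 66, 97, 38, 34, 25]… (length divides ord_103(28)).
Cycle type of π: 51×2 + 1; total 3 cycles.
sign(π) = (−1)^{n − #cycles} = (−1)^{103−3} = (−1)^100 = +1.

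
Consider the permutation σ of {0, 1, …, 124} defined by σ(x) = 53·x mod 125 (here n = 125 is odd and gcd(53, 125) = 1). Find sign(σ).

-1

Orbit of 107 under x↦53x: [107, 46, 63, 89, 92, 1, 53]… (length divides ord_125(53)).
4 cycles of lengths [100, 20, 4, 1].
n − c = 125 − 4 = 121; sign = (−1)^121 = -1.
Zolotarev: (53|125) = -1, matching the cycle-count sign.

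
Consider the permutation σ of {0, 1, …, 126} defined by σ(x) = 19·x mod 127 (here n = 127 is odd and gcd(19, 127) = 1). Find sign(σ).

+1

Trace 107: π^k(107) = [107, 1, 19] for k=0..2.
Cycle lengths of π_19 on ℤ/127ℤ: [3, 3, 3, 3, 3, 3, 3, 3, 3, 3, 3, 3, 3, 3, 3, 3, 3, 3, 3, 3, 3, 3, 3, 3, 3, 3, 3, 3, 3, 3, 3, 3, 3, 3, 3, 3, 3, 3, 3, 3, 3, 3, 1]; 43 cycles in total.
n − c = 127 − 43 = 84; sign = (−1)^84 = +1.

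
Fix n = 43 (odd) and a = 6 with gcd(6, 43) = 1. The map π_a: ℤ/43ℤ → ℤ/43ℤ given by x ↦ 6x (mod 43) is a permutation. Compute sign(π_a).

+1

Orbit of 1 under x↦6x: [1, 6, 36]… (length divides ord_43(6)).
π_6 has 15 disjoint cycles with lengths [3, 3, 3, 3, 3, 3, 3, 3, 3, 3, 3, 3, 3, 3, 1] on {0,…,42}.
43 − 15 = 28 transpositions; sign(π) = (−1)^28 = +1.
The Jacobi symbol (6|43) = +1 (Zolotarev) agrees.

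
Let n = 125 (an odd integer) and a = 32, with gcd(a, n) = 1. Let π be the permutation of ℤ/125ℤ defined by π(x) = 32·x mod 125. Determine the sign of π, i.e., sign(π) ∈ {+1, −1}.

Orbit of 99 under x↦32x: [99, 43, 1, 32, 24, 18, 76]… (length divides ord_125(32)).
The orbit structure of x ↦ 32x mod 125: 12 orbits of sizes [20, 20, 20, 20, 20, 4, 4, 4, 4, 4, 4, 1].
sign(π) = (−1)^{n − #cycles} = (−1)^{125−12} = (−1)^113 = -1.

-1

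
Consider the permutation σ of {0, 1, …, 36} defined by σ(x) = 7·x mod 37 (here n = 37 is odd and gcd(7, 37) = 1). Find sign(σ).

Trace 34: π^k(34) = [34, 16, 1, 7, 12, 10, 33] for k=0..6.
Decompose π into cycles: lengths [9, 9, 9, 9, 1] (5 cycles, including the fixed point 0).
n − c = 37 − 5 = 32; sign = (−1)^32 = +1.
(7|37)_J = +1 (Zolotarev's lemma cross-check).

+1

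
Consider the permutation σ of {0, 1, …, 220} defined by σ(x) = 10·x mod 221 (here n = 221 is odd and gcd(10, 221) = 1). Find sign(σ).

-1

Orbit of 172 under x↦10x: [172, 173, 183, 62, 178, 12, 120]… (length divides ord_221(10)).
Cycle type of π: 48×4 + 16 + 6×2 + 1; total 8 cycles.
221 − 8 = 213 transpositions; sign(π) = (−1)^213 = -1.
(10|221)_J = -1 (Zolotarev's lemma cross-check).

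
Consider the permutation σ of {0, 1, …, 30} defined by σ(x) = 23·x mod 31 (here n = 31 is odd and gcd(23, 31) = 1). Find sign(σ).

Trace 23: π^k(23) = [23, 2, 15, 4, 30, 8, 29] for k=0..6.
Decompose π into cycles: lengths [10, 10, 10, 1] (4 cycles, including the fixed point 0).
sign(π) = (−1)^{n − #cycles} = (−1)^{31−4} = (−1)^27 = -1.
Check: (23/31) = -1 by Zolotarev.

-1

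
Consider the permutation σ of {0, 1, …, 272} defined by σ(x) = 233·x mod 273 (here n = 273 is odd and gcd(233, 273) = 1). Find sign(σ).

-1

Start at x=155: 155 → 79 → 116 → 1 → 233 → 235 → 155 (one orbit).
π_233 has 60 disjoint cycles with lengths [6, 6, 6, 6, 6, 6, 6, 6, 6, 6, 6, 6, 6, 6, 6, 6, 6, 6, 6, 6, 6, 6, 6, 6, 6, 6, 6, 6, 6, 6, 6, 6, 6, 6, 6, 6, 6, 6, 3, 3, 2, 2, 2, 2, 2, 2, 2, 2, 2, 2, 2, 2, 2, 2, 2, 2, 2, 2, 2, 1] on {0,…,272}.
Σ(ℓ_i−1) = 273−60 = 213; sign = (−1)^213 = -1.
The Jacobi symbol (233|273) = -1 (Zolotarev) agrees.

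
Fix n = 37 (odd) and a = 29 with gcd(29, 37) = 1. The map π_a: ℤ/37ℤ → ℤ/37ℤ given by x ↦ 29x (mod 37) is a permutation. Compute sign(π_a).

Trace 27: π^k(27) = [27, 6, 26, 14, 36, 8, 10] for k=0..6.
4 cycles of lengths [12, 12, 12, 1].
37 − 4 = 33 transpositions; sign(π) = (−1)^33 = -1.

-1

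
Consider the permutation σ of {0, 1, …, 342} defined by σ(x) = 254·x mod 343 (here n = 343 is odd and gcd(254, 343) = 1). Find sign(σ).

Start at x=330: 330 → 128 → 270 → 323 → 65 → 46 → 22 → … (one orbit).
Cycle lengths of π_254 on ℤ/343ℤ: [147, 147, 21, 21, 3, 3, 1]; 7 cycles in total.
Σ(ℓ_i−1) = 343−7 = 336; sign = (−1)^336 = +1.

+1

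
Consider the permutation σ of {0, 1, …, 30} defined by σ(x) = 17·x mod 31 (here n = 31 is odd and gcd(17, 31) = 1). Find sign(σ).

Start at x=12: 12 → 18 → 27 → 25 → 22 → 2 → 3 → … (one orbit).
π_17 has 2 disjoint cycles with lengths [30, 1] on {0,…,30}.
31 − 2 = 29 transpositions; sign(π) = (−1)^29 = -1.
The Jacobi symbol (17|31) = -1 (Zolotarev) agrees.

-1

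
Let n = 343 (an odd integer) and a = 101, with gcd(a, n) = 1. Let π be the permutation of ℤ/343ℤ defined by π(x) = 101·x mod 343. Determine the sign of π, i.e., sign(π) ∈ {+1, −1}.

-1

Trace 159: π^k(159) = [159, 281, 255, 30, 286, 74, 271] for k=0..6.
π_101 has 4 disjoint cycles with lengths [294, 42, 6, 1] on {0,…,342}.
n − c = 343 − 4 = 339; sign = (−1)^339 = -1.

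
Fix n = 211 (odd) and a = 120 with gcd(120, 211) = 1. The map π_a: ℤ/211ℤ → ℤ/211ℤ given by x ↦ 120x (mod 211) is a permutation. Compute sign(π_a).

Orbit of 208 under x↦120x: [208, 62, 55, 59, 117, 114, 176]… (length divides ord_211(120)).
Cycle lengths of π_120 on ℤ/211ℤ: [105, 105, 1]; 3 cycles in total.
Σ(ℓ_i−1) = 211−3 = 208; sign = (−1)^208 = +1.

+1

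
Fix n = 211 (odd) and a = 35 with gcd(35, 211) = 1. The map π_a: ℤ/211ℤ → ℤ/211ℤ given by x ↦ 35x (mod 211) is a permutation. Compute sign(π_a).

-1

Trace 80: π^k(80) = [80, 57, 96, 195, 73, 23, 172] for k=0..6.
Cycle type of π: 210 + 1; total 2 cycles.
2 cycles on 211: each ℓ→(−1)^(ℓ−1), product (−1)^209 = -1.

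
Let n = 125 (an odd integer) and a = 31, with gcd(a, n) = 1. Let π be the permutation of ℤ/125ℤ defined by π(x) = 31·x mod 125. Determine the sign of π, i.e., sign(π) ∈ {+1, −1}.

+1

Orbit of 41 under x↦31x: [41, 21, 26, 56, 111, 66, 46]… (length divides ord_125(31)).
π_31 has 13 disjoint cycles with lengths [25, 25, 25, 25, 5, 5, 5, 5, 1, 1, 1, 1, 1] on {0,…,124}.
13 cycles on 125: each ℓ→(−1)^(ℓ−1), product (−1)^112 = +1.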